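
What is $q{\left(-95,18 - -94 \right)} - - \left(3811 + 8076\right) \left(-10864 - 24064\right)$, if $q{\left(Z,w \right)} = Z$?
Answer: $-415189231$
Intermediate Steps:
$q{\left(-95,18 - -94 \right)} - - \left(3811 + 8076\right) \left(-10864 - 24064\right) = -95 - - \left(3811 + 8076\right) \left(-10864 - 24064\right) = -95 - - 11887 \left(-34928\right) = -95 - \left(-1\right) \left(-415189136\right) = -95 - 415189136 = -415189231$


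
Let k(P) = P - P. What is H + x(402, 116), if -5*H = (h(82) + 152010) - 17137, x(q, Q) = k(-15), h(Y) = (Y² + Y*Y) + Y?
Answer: -148403/5 ≈ -29681.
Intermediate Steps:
k(P) = 0
h(Y) = Y + 2*Y² (h(Y) = (Y² + Y²) + Y = 2*Y² + Y = Y + 2*Y²)
x(q, Q) = 0
H = -148403/5 (H = -((82*(1 + 2*82) + 152010) - 17137)/5 = -((82*(1 + 164) + 152010) - 17137)/5 = -((82*165 + 152010) - 17137)/5 = -((13530 + 152010) - 17137)/5 = -(165540 - 17137)/5 = -⅕*148403 = -148403/5 ≈ -29681.)
H + x(402, 116) = -148403/5 + 0 = -148403/5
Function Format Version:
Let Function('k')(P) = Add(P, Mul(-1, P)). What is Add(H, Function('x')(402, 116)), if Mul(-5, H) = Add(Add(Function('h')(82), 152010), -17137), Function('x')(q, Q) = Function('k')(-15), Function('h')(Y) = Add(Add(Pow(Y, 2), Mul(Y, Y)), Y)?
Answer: Rational(-148403, 5) ≈ -29681.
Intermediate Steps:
Function('k')(P) = 0
Function('h')(Y) = Add(Y, Mul(2, Pow(Y, 2))) (Function('h')(Y) = Add(Add(Pow(Y, 2), Pow(Y, 2)), Y) = Add(Mul(2, Pow(Y, 2)), Y) = Add(Y, Mul(2, Pow(Y, 2))))
Function('x')(q, Q) = 0
H = Rational(-148403, 5) (H = Mul(Rational(-1, 5), Add(Add(Mul(82, Add(1, Mul(2, 82))), 152010), -17137)) = Mul(Rational(-1, 5), Add(Add(Mul(82, Add(1, 164)), 152010), -17137)) = Mul(Rational(-1, 5), Add(Add(Mul(82, 165), 152010), -17137)) = Mul(Rational(-1, 5), Add(Add(13530, 152010), -17137)) = Mul(Rational(-1, 5), Add(165540, -17137)) = Mul(Rational(-1, 5), 148403) = Rational(-148403, 5) ≈ -29681.)
Add(H, Function('x')(402, 116)) = Add(Rational(-148403, 5), 0) = Rational(-148403, 5)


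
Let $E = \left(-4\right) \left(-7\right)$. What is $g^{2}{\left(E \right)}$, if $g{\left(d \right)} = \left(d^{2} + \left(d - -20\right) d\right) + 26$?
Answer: $4639716$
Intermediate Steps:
$E = 28$
$g{\left(d \right)} = 26 + d^{2} + d \left(20 + d\right)$ ($g{\left(d \right)} = \left(d^{2} + \left(d + 20\right) d\right) + 26 = \left(d^{2} + \left(20 + d\right) d\right) + 26 = \left(d^{2} + d \left(20 + d\right)\right) + 26 = 26 + d^{2} + d \left(20 + d\right)$)
$g^{2}{\left(E \right)} = \left(26 + 2 \cdot 28^{2} + 20 \cdot 28\right)^{2} = \left(26 + 2 \cdot 784 + 560\right)^{2} = \left(26 + 1568 + 560\right)^{2} = 2154^{2} = 4639716$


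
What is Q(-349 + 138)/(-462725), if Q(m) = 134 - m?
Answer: -69/92545 ≈ -0.00074558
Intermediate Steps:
Q(-349 + 138)/(-462725) = (134 - (-349 + 138))/(-462725) = (134 - 1*(-211))*(-1/462725) = (134 + 211)*(-1/462725) = 345*(-1/462725) = -69/92545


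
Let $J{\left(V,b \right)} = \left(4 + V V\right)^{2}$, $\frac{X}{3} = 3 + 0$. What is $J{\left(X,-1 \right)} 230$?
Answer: $1661750$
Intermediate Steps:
$X = 9$ ($X = 3 \left(3 + 0\right) = 3 \cdot 3 = 9$)
$J{\left(V,b \right)} = \left(4 + V^{2}\right)^{2}$
$J{\left(X,-1 \right)} 230 = \left(4 + 9^{2}\right)^{2} \cdot 230 = \left(4 + 81\right)^{2} \cdot 230 = 85^{2} \cdot 230 = 7225 \cdot 230 = 1661750$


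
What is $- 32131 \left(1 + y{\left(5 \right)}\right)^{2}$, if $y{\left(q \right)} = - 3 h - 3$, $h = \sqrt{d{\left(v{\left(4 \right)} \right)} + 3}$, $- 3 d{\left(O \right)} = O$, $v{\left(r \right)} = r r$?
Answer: $546227 - 128524 i \sqrt{21} \approx 5.4623 \cdot 10^{5} - 5.8897 \cdot 10^{5} i$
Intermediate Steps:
$v{\left(r \right)} = r^{2}$
$d{\left(O \right)} = - \frac{O}{3}$
$h = \frac{i \sqrt{21}}{3}$ ($h = \sqrt{- \frac{4^{2}}{3} + 3} = \sqrt{\left(- \frac{1}{3}\right) 16 + 3} = \sqrt{- \frac{16}{3} + 3} = \sqrt{- \frac{7}{3}} = \frac{i \sqrt{21}}{3} \approx 1.5275 i$)
$y{\left(q \right)} = -3 - i \sqrt{21}$ ($y{\left(q \right)} = - 3 \frac{i \sqrt{21}}{3} - 3 = - i \sqrt{21} - 3 = -3 - i \sqrt{21}$)
$- 32131 \left(1 + y{\left(5 \right)}\right)^{2} = - 32131 \left(1 - \left(3 + i \sqrt{21}\right)\right)^{2} = - 32131 \left(-2 - i \sqrt{21}\right)^{2}$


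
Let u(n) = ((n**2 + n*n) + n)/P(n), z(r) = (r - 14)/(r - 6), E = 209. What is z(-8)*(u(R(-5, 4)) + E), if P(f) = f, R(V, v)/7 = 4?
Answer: 418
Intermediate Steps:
R(V, v) = 28 (R(V, v) = 7*4 = 28)
z(r) = (-14 + r)/(-6 + r)
u(n) = (n + 2*n**2)/n (u(n) = ((n**2 + n*n) + n)/n = ((n**2 + n**2) + n)/n = (2*n**2 + n)/n = (n + 2*n**2)/n)
z(-8)*(u(R(-5, 4)) + E) = ((-14 - 8)/(-6 - 8))*((1 + 2*28) + 209) = (-22/(-14))*((1 + 56) + 209) = (-1/14*(-22))*(57 + 209) = (11/7)*266 = 418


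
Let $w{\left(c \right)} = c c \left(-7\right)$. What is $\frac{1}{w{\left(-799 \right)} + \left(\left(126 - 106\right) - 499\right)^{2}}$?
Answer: $- \frac{1}{4239366} \approx -2.3588 \cdot 10^{-7}$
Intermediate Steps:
$w{\left(c \right)} = - 7 c^{2}$ ($w{\left(c \right)} = c^{2} \left(-7\right) = - 7 c^{2}$)
$\frac{1}{w{\left(-799 \right)} + \left(\left(126 - 106\right) - 499\right)^{2}} = \frac{1}{- 7 \left(-799\right)^{2} + \left(\left(126 - 106\right) - 499\right)^{2}} = \frac{1}{\left(-7\right) 638401 + \left(20 - 499\right)^{2}} = \frac{1}{-4468807 + \left(-479\right)^{2}} = \frac{1}{-4468807 + 229441} = \frac{1}{-4239366} = - \frac{1}{4239366}$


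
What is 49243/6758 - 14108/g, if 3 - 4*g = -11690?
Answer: 194430943/79021294 ≈ 2.4605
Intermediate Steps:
g = 11693/4 (g = 3/4 - 1/4*(-11690) = 3/4 + 5845/2 = 11693/4 ≈ 2923.3)
49243/6758 - 14108/g = 49243/6758 - 14108/11693/4 = 49243*(1/6758) - 14108*4/11693 = 49243/6758 - 56432/11693 = 194430943/79021294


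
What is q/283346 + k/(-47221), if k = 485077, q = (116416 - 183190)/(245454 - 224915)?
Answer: -1411489180137046/137404692715087 ≈ -10.272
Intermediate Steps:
q = -66774/20539 ≈ -3.2511
q/283346 + k/(-47221) = -66774/20539/283346 + 485077/(-47221) = -66774/20539*1/283346 + 485077*(-1/47221) = -33387/2909821747 - 485077/47221 = -1411489180137046/137404692715087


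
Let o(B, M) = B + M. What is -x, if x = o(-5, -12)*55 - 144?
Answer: 1079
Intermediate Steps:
x = -1079 (x = (-5 - 12)*55 - 144 = -17*55 - 144 = -935 - 144 = -1079)
-x = -1*(-1079) = 1079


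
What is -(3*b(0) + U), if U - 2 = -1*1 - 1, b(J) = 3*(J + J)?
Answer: 0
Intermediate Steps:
b(J) = 6*J (b(J) = 3*(2*J) = 6*J)
U = 0 (U = 2 + (-1*1 - 1) = 2 + (-1 - 1) = 2 - 2 = 0)
-(3*b(0) + U) = -(3*(6*0) + 0) = -(3*0 + 0) = -(0 + 0) = -1*0 = 0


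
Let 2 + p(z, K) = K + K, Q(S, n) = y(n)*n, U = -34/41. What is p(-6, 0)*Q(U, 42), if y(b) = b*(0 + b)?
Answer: -148176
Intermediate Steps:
U = -34/41 (U = -34*1/41 = -34/41 ≈ -0.82927)
y(b) = b² (y(b) = b*b = b²)
Q(S, n) = n³ (Q(S, n) = n²*n = n³)
p(z, K) = -2 + 2*K (p(z, K) = -2 + (K + K) = -2 + 2*K)
p(-6, 0)*Q(U, 42) = (-2 + 2*0)*42³ = (-2 + 0)*74088 = -2*74088 = -148176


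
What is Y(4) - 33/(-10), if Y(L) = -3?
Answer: 3/10 ≈ 0.30000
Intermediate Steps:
Y(4) - 33/(-10) = -3 - 33/(-10) = -3 - 1/10*(-33) = -3 + 33/10 = 3/10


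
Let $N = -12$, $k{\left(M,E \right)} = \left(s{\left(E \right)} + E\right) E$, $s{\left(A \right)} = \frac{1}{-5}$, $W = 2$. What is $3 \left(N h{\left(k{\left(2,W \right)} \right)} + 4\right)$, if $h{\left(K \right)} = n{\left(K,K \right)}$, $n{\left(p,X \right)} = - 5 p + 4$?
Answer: $516$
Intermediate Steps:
$s{\left(A \right)} = - \frac{1}{5}$
$n{\left(p,X \right)} = 4 - 5 p$
$k{\left(M,E \right)} = E \left(- \frac{1}{5} + E\right)$ ($k{\left(M,E \right)} = \left(- \frac{1}{5} + E\right) E = E \left(- \frac{1}{5} + E\right)$)
$h{\left(K \right)} = 4 - 5 K$
$3 \left(N h{\left(k{\left(2,W \right)} \right)} + 4\right) = 3 \left(- 12 \left(4 - 5 \cdot 2 \left(- \frac{1}{5} + 2\right)\right) + 4\right) = 3 \left(- 12 \left(4 - 5 \cdot 2 \cdot \frac{9}{5}\right) + 4\right) = 3 \left(- 12 \left(4 - 18\right) + 4\right) = 3 \left(\left(-12\right) \left(-14\right) + 4\right) = 3 \left(168 + 4\right) = 3 \cdot 172 = 516$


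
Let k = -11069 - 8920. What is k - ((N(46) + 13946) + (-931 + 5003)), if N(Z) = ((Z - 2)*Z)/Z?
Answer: -38051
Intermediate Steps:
N(Z) = -2 + Z (N(Z) = ((-2 + Z)*Z)/Z = (Z*(-2 + Z))/Z = -2 + Z)
k = -19989
k - ((N(46) + 13946) + (-931 + 5003)) = -19989 - (((-2 + 46) + 13946) + (-931 + 5003)) = -19989 - ((44 + 13946) + 4072) = -19989 - (13990 + 4072) = -19989 - 1*18062 = -19989 - 18062 = -38051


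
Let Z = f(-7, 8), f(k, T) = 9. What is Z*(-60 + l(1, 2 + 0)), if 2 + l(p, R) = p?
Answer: -549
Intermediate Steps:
l(p, R) = -2 + p
Z = 9
Z*(-60 + l(1, 2 + 0)) = 9*(-60 + (-2 + 1)) = 9*(-60 - 1) = 9*(-61) = -549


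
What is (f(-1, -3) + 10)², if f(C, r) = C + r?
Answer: 36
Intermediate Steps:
(f(-1, -3) + 10)² = ((-1 - 3) + 10)² = (-4 + 10)² = 6² = 36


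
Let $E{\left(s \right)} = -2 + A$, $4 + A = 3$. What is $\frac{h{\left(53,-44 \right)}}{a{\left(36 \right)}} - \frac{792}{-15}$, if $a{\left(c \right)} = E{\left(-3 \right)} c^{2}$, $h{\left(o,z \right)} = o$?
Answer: $\frac{1026167}{19440} \approx 52.786$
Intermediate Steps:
$A = -1$ ($A = -4 + 3 = -1$)
$E{\left(s \right)} = -3$ ($E{\left(s \right)} = -2 - 1 = -3$)
$a{\left(c \right)} = - 3 c^{2}$
$\frac{h{\left(53,-44 \right)}}{a{\left(36 \right)}} - \frac{792}{-15} = \frac{53}{\left(-3\right) 36^{2}} - \frac{792}{-15} = \frac{53}{\left(-3\right) 1296} - - \frac{264}{5} = \frac{53}{-3888} + \frac{264}{5} = 53 \left(- \frac{1}{3888}\right) + \frac{264}{5} = - \frac{53}{3888} + \frac{264}{5} = \frac{1026167}{19440}$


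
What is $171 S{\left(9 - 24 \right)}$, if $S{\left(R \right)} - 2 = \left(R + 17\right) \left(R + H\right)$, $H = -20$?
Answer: $-11628$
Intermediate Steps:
$S{\left(R \right)} = 2 + \left(-20 + R\right) \left(17 + R\right)$ ($S{\left(R \right)} = 2 + \left(R + 17\right) \left(R - 20\right) = 2 + \left(17 + R\right) \left(-20 + R\right) = 2 + \left(-20 + R\right) \left(17 + R\right)$)
$171 S{\left(9 - 24 \right)} = 171 \left(-338 + \left(9 - 24\right)^{2} - 3 \left(9 - 24\right)\right) = 171 \left(-338 + \left(-15\right)^{2} - -45\right) = 171 \left(-338 + 225 + 45\right) = 171 \left(-68\right) = -11628$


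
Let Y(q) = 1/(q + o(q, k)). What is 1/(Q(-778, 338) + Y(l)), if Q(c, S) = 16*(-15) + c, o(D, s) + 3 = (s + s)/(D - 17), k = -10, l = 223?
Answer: -22650/23057597 ≈ -0.00098232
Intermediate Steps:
o(D, s) = -3 + 2*s/(-17 + D) (o(D, s) = -3 + (s + s)/(D - 17) = -3 + (2*s)/(-17 + D) = -3 + 2*s/(-17 + D))
Q(c, S) = -240 + c
Y(q) = 1/(q + (31 - 3*q)/(-17 + q)) (Y(q) = 1/(q + (51 - 3*q + 2*(-10))/(-17 + q)) = 1/(q + (51 - 3*q - 20)/(-17 + q)) = 1/(q + (31 - 3*q)/(-17 + q)))
1/(Q(-778, 338) + Y(l)) = 1/((-240 - 778) + (-17 + 223)/(31 + 223² - 20*223)) = 1/(-1018 + 206/(31 + 49729 - 4460)) = 1/(-1018 + 206/45300) = 1/(-1018 + (1/45300)*206) = 1/(-1018 + 103/22650) = 1/(-23057597/22650) = -22650/23057597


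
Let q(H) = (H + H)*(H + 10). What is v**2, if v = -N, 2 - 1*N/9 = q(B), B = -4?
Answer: 202500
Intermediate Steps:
q(H) = 2*H*(10 + H) (q(H) = (2*H)*(10 + H) = 2*H*(10 + H))
N = 450 (N = 18 - 18*(-4)*(10 - 4) = 18 - 18*(-4)*6 = 18 - 9*(-48) = 18 + 432 = 450)
v = -450 (v = -1*450 = -450)
v**2 = (-450)**2 = 202500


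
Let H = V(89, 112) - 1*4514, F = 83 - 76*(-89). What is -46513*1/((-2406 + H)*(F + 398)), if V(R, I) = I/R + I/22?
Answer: 45536227/49037521680 ≈ 0.00092860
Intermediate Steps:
F = 6847 (F = 83 + 6764 = 6847)
V(R, I) = I/22 + I/R (V(R, I) = I/R + I*(1/22) = I/R + I/22 = I/22 + I/R)
H = -4412990/979 (H = ((1/22)*112 + 112/89) - 1*4514 = (56/11 + 112*(1/89)) - 4514 = (56/11 + 112/89) - 4514 = 6216/979 - 4514 = -4412990/979 ≈ -4507.6)
-46513*1/((-2406 + H)*(F + 398)) = -46513*1/((-2406 - 4412990/979)*(6847 + 398)) = -46513/((-6768464/979*7245)) = -46513/(-49037521680/979) = -46513*(-979/49037521680) = 45536227/49037521680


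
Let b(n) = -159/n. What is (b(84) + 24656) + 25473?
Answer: 1403559/28 ≈ 50127.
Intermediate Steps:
(b(84) + 24656) + 25473 = (-159/84 + 24656) + 25473 = (-159*1/84 + 24656) + 25473 = (-53/28 + 24656) + 25473 = 690315/28 + 25473 = 1403559/28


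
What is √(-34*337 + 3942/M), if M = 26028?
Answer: I*√2661933206/482 ≈ 107.04*I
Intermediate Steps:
√(-34*337 + 3942/M) = √(-34*337 + 3942/26028) = √(-11458 + 3942*(1/26028)) = √(-11458 + 73/482) = √(-5522683/482) = I*√2661933206/482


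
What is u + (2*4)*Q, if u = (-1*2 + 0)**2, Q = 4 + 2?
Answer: 52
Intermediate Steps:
Q = 6
u = 4 (u = (-2 + 0)**2 = (-2)**2 = 4)
u + (2*4)*Q = 4 + (2*4)*6 = 4 + 8*6 = 4 + 48 = 52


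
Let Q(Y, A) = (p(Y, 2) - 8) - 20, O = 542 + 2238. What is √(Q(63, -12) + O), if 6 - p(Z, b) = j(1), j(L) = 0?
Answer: √2758 ≈ 52.517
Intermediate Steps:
p(Z, b) = 6 (p(Z, b) = 6 - 1*0 = 6 + 0 = 6)
O = 2780
Q(Y, A) = -22 (Q(Y, A) = (6 - 8) - 20 = -2 - 20 = -22)
√(Q(63, -12) + O) = √(-22 + 2780) = √2758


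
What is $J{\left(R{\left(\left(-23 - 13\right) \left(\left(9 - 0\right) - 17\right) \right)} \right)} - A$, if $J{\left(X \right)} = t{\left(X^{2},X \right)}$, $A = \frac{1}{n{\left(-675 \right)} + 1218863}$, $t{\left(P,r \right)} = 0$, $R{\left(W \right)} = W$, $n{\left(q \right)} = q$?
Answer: $- \frac{1}{1218188} \approx -8.2089 \cdot 10^{-7}$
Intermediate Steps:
$A = \frac{1}{1218188}$ ($A = \frac{1}{-675 + 1218863} = \frac{1}{1218188} \approx 8.2089 \cdot 10^{-7}$)
$J{\left(X \right)} = 0$
$J{\left(R{\left(\left(-23 - 13\right) \left(\left(9 - 0\right) - 17\right) \right)} \right)} - A = 0 - \frac{1}{1218188} = - \frac{1}{1218188}$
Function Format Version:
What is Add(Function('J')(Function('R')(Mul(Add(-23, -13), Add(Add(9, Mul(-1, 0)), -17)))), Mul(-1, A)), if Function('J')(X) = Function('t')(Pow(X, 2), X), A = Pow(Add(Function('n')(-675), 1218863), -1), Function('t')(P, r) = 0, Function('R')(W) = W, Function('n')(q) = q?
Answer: Rational(-1, 1218188) ≈ -8.2089e-7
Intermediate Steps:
A = Rational(1, 1218188) (A = Pow(Add(-675, 1218863), -1) = Pow(1218188, -1) = Rational(1, 1218188) ≈ 8.2089e-7)
Function('J')(X) = 0
Add(Function('J')(Function('R')(Mul(Add(-23, -13), Add(Add(9, Mul(-1, 0)), -17)))), Mul(-1, A)) = Add(0, Mul(-1, Rational(1, 1218188))) = Add(0, Rational(-1, 1218188)) = Rational(-1, 1218188)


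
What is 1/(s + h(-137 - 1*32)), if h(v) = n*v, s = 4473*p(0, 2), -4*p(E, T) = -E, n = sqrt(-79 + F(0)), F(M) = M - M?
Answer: I*sqrt(79)/13351 ≈ 0.00066573*I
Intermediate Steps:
F(M) = 0
n = I*sqrt(79) (n = sqrt(-79 + 0) = sqrt(-79) = I*sqrt(79) ≈ 8.8882*I)
p(E, T) = E/4 (p(E, T) = -(-1)*E/4 = E/4)
s = 0 (s = 4473*((1/4)*0) = 4473*0 = 0)
h(v) = I*v*sqrt(79) (h(v) = (I*sqrt(79))*v = I*v*sqrt(79))
1/(s + h(-137 - 1*32)) = 1/(0 + I*(-137 - 1*32)*sqrt(79)) = 1/(0 + I*(-137 - 32)*sqrt(79)) = 1/(0 + I*(-169)*sqrt(79)) = 1/(0 - 169*I*sqrt(79)) = 1/(-169*I*sqrt(79)) = I*sqrt(79)/13351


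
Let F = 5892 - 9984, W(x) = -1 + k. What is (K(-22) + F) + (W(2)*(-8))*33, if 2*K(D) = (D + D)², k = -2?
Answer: -2332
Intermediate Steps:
W(x) = -3 (W(x) = -1 - 2 = -3)
F = -4092
K(D) = 2*D² (K(D) = (D + D)²/2 = (2*D)²/2 = (4*D²)/2 = 2*D²)
(K(-22) + F) + (W(2)*(-8))*33 = (2*(-22)² - 4092) - 3*(-8)*33 = (2*484 - 4092) + 24*33 = (968 - 4092) + 792 = -3124 + 792 = -2332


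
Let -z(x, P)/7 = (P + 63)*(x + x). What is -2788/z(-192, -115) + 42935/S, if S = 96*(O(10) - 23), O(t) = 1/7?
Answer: -5464343/279552 ≈ -19.547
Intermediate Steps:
O(t) = ⅐
z(x, P) = -14*x*(63 + P) (z(x, P) = -7*(P + 63)*(x + x) = -7*(63 + P)*2*x = -14*x*(63 + P))
S = -15360/7 (S = 96*(⅐ - 23) = 96*(-160/7) = -15360/7 ≈ -2194.3)
-2788/z(-192, -115) + 42935/S = -2788*1/(2688*(63 - 115)) + 42935/(-15360/7) = -2788/((-14*(-192)*(-52))) + 42935*(-7/15360) = -2788/(-139776) - 60109/3072 = -2788*(-1/139776) - 60109/3072 = 697/34944 - 60109/3072 = -5464343/279552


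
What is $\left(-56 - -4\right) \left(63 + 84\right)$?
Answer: $-7644$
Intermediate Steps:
$\left(-56 - -4\right) \left(63 + 84\right) = \left(-56 + 4\right) 147 = \left(-52\right) 147 = -7644$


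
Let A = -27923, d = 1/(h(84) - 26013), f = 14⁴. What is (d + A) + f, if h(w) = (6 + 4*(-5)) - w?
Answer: 273982722/26111 ≈ 10493.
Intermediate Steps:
f = 38416
h(w) = -14 - w (h(w) = (6 - 20) - w = -14 - w)
d = -1/26111 (d = 1/((-14 - 1*84) - 26013) = 1/((-14 - 84) - 26013) = 1/(-98 - 26013) = 1/(-26111) = -1/26111 ≈ -3.8298e-5)
(d + A) + f = (-1/26111 - 27923) + 38416 = -729097454/26111 + 38416 = 273982722/26111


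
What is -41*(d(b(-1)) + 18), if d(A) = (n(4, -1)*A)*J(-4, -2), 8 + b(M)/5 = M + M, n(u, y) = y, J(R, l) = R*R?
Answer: -33538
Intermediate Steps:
J(R, l) = R²
b(M) = -40 + 10*M (b(M) = -40 + 5*(M + M) = -40 + 5*(2*M) = -40 + 10*M)
d(A) = -16*A (d(A) = -A*(-4)² = -A*16 = -16*A)
-41*(d(b(-1)) + 18) = -41*(-16*(-40 + 10*(-1)) + 18) = -41*(-16*(-40 - 10) + 18) = -41*(-16*(-50) + 18) = -41*(800 + 18) = -41*818 = -33538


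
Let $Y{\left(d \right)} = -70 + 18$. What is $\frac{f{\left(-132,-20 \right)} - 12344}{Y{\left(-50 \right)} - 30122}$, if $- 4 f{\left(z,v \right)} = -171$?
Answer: $\frac{49205}{120696} \approx 0.40768$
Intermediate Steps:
$Y{\left(d \right)} = -52$
$f{\left(z,v \right)} = \frac{171}{4}$ ($f{\left(z,v \right)} = \left(- \frac{1}{4}\right) \left(-171\right) = \frac{171}{4}$)
$\frac{f{\left(-132,-20 \right)} - 12344}{Y{\left(-50 \right)} - 30122} = \frac{\frac{171}{4} - 12344}{-52 - 30122} = - \frac{49205}{4 \left(-30174\right)} = \left(- \frac{49205}{4}\right) \left(- \frac{1}{30174}\right) = \frac{49205}{120696}$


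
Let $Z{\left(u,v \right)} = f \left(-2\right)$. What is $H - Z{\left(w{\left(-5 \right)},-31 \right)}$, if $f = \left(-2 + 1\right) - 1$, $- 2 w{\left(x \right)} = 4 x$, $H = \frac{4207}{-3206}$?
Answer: $- \frac{2433}{458} \approx -5.3122$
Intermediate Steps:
$H = - \frac{601}{458}$ ($H = 4207 \left(- \frac{1}{3206}\right) = - \frac{601}{458} \approx -1.3122$)
$w{\left(x \right)} = - 2 x$ ($w{\left(x \right)} = - \frac{4 x}{2} = - 2 x$)
$f = -2$ ($f = -1 - 1 = -2$)
$Z{\left(u,v \right)} = 4$ ($Z{\left(u,v \right)} = \left(-2\right) \left(-2\right) = 4$)
$H - Z{\left(w{\left(-5 \right)},-31 \right)} = - \frac{601}{458} - 4 = - \frac{2433}{458}$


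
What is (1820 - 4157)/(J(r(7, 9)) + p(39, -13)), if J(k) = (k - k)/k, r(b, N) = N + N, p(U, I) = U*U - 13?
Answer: -2337/1508 ≈ -1.5497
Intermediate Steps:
p(U, I) = -13 + U**2 (p(U, I) = U**2 - 13 = -13 + U**2)
r(b, N) = 2*N
J(k) = 0 (J(k) = 0/k = 0)
(1820 - 4157)/(J(r(7, 9)) + p(39, -13)) = (1820 - 4157)/(0 + (-13 + 39**2)) = -2337/(0 + (-13 + 1521)) = -2337/(0 + 1508) = -2337/1508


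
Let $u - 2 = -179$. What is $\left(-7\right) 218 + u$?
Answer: $-1703$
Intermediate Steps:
$u = -177$ ($u = 2 - 179 = -177$)
$\left(-7\right) 218 + u = \left(-7\right) 218 - 177 = -1526 - 177 = -1703$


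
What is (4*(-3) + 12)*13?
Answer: 0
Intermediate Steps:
(4*(-3) + 12)*13 = (-12 + 12)*13 = 0*13 = 0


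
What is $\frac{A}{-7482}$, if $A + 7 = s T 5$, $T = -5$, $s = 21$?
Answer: $\frac{266}{3741} \approx 0.071104$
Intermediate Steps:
$A = -532$ ($A = -7 + 21 \left(-5\right) 5 = -7 - 525 = -532$)
$\frac{A}{-7482} = - \frac{532}{-7482} = \left(-532\right) \left(- \frac{1}{7482}\right) = \frac{266}{3741}$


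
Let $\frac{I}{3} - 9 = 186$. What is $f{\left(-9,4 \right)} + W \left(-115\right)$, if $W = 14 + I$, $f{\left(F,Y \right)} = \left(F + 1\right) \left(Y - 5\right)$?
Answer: $-68877$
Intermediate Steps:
$I = 585$ ($I = 27 + 3 \cdot 186 = 27 + 558 = 585$)
$f{\left(F,Y \right)} = \left(1 + F\right) \left(-5 + Y\right)$
$W = 599$ ($W = 14 + 585 = 599$)
$f{\left(-9,4 \right)} + W \left(-115\right) = \left(-5 + 4 - -45 - 36\right) + 599 \left(-115\right) = \left(-5 + 4 + 45 - 36\right) - 68885 = 8 - 68885 = -68877$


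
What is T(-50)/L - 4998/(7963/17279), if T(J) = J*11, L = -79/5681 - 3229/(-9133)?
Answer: -874559075189407/70163752823 ≈ -12465.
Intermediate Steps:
L = 17622442/51884573 (L = -79*1/5681 - 3229*(-1/9133) = -79/5681 + 3229/9133 = 17622442/51884573 ≈ 0.33965)
T(J) = 11*J
T(-50)/L - 4998/(7963/17279) = (11*(-50))/(17622442/51884573) - 4998/(7963/17279) = -550*51884573/17622442 - 4998/(7963*(1/17279)) = -14268257575/8811221 - 4998/7963/17279 = -14268257575/8811221 - 4998*17279/7963 = -14268257575/8811221 - 86360442/7963 = -874559075189407/70163752823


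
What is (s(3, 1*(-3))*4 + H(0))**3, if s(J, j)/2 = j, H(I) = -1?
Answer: -15625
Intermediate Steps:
s(J, j) = 2*j
(s(3, 1*(-3))*4 + H(0))**3 = ((2*(1*(-3)))*4 - 1)**3 = ((2*(-3))*4 - 1)**3 = (-6*4 - 1)**3 = (-24 - 1)**3 = (-25)**3 = -15625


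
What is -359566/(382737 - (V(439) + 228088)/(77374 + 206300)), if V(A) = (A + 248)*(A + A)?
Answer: -25499881371/27142926116 ≈ -0.93947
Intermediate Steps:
V(A) = 2*A*(248 + A) (V(A) = (248 + A)*(2*A) = 2*A*(248 + A))
-359566/(382737 - (V(439) + 228088)/(77374 + 206300)) = -359566/(382737 - (2*439*(248 + 439) + 228088)/(77374 + 206300)) = -359566/(382737 - (2*439*687 + 228088)/283674) = -359566/(382737 - (603186 + 228088)/283674) = -359566/(382737 - 831274/283674) = -359566/(382737 - 1*415637/141837) = -359566/(382737 - 415637/141837) = -359566/54285852232/141837 = -359566*141837/54285852232 = -25499881371/27142926116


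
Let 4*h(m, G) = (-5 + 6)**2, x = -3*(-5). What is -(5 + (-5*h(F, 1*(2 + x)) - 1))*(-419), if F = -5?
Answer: 4609/4 ≈ 1152.3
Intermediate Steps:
x = 15
h(m, G) = 1/4 (h(m, G) = (-5 + 6)**2/4 = (1/4)*1**2 = (1/4)*1 = 1/4)
-(5 + (-5*h(F, 1*(2 + x)) - 1))*(-419) = -(5 + (-5*1/4 - 1))*(-419) = -(5 + (-5/4 - 1))*(-419) = -(5 - 9/4)*(-419) = -1*11/4*(-419) = -11/4*(-419) = 4609/4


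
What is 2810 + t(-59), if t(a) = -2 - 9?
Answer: 2799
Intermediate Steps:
t(a) = -11
2810 + t(-59) = 2810 - 11 = 2799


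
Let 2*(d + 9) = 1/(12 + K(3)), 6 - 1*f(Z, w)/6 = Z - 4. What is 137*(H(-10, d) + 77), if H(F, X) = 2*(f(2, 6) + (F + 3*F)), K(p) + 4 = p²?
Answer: 12741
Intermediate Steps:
f(Z, w) = 60 - 6*Z (f(Z, w) = 36 - 6*(Z - 4) = 36 - 6*(-4 + Z) = 36 + (24 - 6*Z) = 60 - 6*Z)
K(p) = -4 + p²
d = -305/34 (d = -9 + 1/(2*(12 + (-4 + 3²))) = -9 + 1/(2*(12 + (-4 + 9))) = -9 + 1/(2*(12 + 5)) = -9 + (½)/17 = -9 + (½)*(1/17) = -9 + 1/34 = -305/34 ≈ -8.9706)
H(F, X) = 96 + 8*F (H(F, X) = 2*((60 - 6*2) + (F + 3*F)) = 2*((60 - 12) + 4*F) = 2*(48 + 4*F) = 96 + 8*F)
137*(H(-10, d) + 77) = 137*((96 + 8*(-10)) + 77) = 137*((96 - 80) + 77) = 137*(16 + 77) = 137*93 = 12741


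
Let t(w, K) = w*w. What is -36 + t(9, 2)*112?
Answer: 9036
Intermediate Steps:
t(w, K) = w**2
-36 + t(9, 2)*112 = -36 + 9**2*112 = -36 + 81*112 = -36 + 9072 = 9036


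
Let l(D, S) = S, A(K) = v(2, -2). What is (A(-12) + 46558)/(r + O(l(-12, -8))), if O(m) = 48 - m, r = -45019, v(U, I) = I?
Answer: -46556/44963 ≈ -1.0354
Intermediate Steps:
A(K) = -2
(A(-12) + 46558)/(r + O(l(-12, -8))) = (-2 + 46558)/(-45019 + (48 - 1*(-8))) = 46556/(-45019 + (48 + 8)) = 46556/(-45019 + 56) = 46556/(-44963) = 46556*(-1/44963) = -46556/44963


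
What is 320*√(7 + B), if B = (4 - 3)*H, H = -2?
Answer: 320*√5 ≈ 715.54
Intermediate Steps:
B = -2 (B = (4 - 3)*(-2) = 1*(-2) = -2)
320*√(7 + B) = 320*√(7 - 2) = 320*√5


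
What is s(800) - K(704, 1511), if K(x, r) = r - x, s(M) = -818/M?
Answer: -323209/400 ≈ -808.02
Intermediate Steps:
s(800) - K(704, 1511) = -818/800 - (1511 - 1*704) = -818*1/800 - (1511 - 704) = -409/400 - 1*807 = -409/400 - 807 = -323209/400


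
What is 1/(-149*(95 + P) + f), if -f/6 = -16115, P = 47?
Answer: 1/75532 ≈ 1.3239e-5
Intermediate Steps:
f = 96690 (f = -6*(-16115) = 96690)
1/(-149*(95 + P) + f) = 1/(-149*(95 + 47) + 96690) = 1/(-149*142 + 96690) = 1/(-21158 + 96690) = 1/75532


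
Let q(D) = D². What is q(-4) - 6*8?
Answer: -32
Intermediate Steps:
q(-4) - 6*8 = (-4)² - 6*8 = 16 - 48 = -32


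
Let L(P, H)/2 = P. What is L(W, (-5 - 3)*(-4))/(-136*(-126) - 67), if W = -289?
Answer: -578/17069 ≈ -0.033863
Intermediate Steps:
L(P, H) = 2*P
L(W, (-5 - 3)*(-4))/(-136*(-126) - 67) = (2*(-289))/(-136*(-126) - 67) = -578/(17136 - 67) = -578/17069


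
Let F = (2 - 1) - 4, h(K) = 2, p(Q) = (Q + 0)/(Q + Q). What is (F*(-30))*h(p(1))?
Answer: 180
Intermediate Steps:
p(Q) = 1/2 (p(Q) = Q/((2*Q)) = Q*(1/(2*Q)) = 1/2)
F = -3 (F = 1 - 4 = -3)
(F*(-30))*h(p(1)) = -3*(-30)*2 = 90*2 = 180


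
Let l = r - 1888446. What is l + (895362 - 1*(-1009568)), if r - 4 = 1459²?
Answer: 2145169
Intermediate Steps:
r = 2128685 (r = 4 + 1459² = 4 + 2128681 = 2128685)
l = 240239 (l = 2128685 - 1888446 = 240239)
l + (895362 - 1*(-1009568)) = 240239 + (895362 - 1*(-1009568)) = 240239 + (895362 + 1009568) = 240239 + 1904930 = 2145169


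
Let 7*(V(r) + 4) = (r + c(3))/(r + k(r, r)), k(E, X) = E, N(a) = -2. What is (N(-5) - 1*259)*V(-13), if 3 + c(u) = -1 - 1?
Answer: 92655/91 ≈ 1018.2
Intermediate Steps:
c(u) = -5 (c(u) = -3 + (-1 - 1) = -3 - 2 = -5)
V(r) = -4 + (-5 + r)/(14*r) (V(r) = -4 + ((r - 5)/(r + r))/7 = -4 + ((-5 + r)/((2*r)))/7 = -4 + ((-5 + r)*(1/(2*r)))/7 = -4 + ((-5 + r)/(2*r))/7 = -4 + (-5 + r)/(14*r))
(N(-5) - 1*259)*V(-13) = (-2 - 1*259)*((5/14)*(-1 - 11*(-13))/(-13)) = (-2 - 259)*((5/14)*(-1/13)*(-1 + 143)) = -1305*(-1)*142/(14*13) = -261*(-355/91) = 92655/91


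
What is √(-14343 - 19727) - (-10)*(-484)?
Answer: -4840 + I*√34070 ≈ -4840.0 + 184.58*I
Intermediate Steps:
√(-14343 - 19727) - (-10)*(-484) = √(-34070) - 1*4840 = I*√34070 - 4840 = -4840 + I*√34070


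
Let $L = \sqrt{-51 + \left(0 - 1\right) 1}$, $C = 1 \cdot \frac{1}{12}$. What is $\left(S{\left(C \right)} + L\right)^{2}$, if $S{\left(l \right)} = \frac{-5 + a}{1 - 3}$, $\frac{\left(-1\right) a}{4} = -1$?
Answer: $- \frac{207}{4} + 2 i \sqrt{13} \approx -51.75 + 7.2111 i$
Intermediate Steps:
$a = 4$ ($a = \left(-4\right) \left(-1\right) = 4$)
$C = \frac{1}{12}$ ($C = 1 \cdot \frac{1}{12} = \frac{1}{12} \approx 0.083333$)
$S{\left(l \right)} = \frac{1}{2}$ ($S{\left(l \right)} = \frac{-5 + 4}{1 - 3} = - \frac{1}{-2} = \left(-1\right) \left(- \frac{1}{2}\right) = \frac{1}{2}$)
$L = 2 i \sqrt{13}$ ($L = \sqrt{-51 - 1} = \sqrt{-52} = 2 i \sqrt{13} \approx 7.2111 i$)
$\left(S{\left(C \right)} + L\right)^{2} = \left(\frac{1}{2} + 2 i \sqrt{13}\right)^{2}$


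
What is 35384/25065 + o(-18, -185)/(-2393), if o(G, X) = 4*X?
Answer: 103222012/59980545 ≈ 1.7209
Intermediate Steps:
35384/25065 + o(-18, -185)/(-2393) = 35384/25065 + (4*(-185))/(-2393) = 35384*(1/25065) - 740*(-1/2393) = 35384/25065 + 740/2393 = 103222012/59980545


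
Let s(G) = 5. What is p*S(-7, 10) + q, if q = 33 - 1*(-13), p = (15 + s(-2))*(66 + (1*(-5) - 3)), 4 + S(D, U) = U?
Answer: 7006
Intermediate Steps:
S(D, U) = -4 + U
p = 1160 (p = (15 + 5)*(66 + (1*(-5) - 3)) = 20*(66 + (-5 - 3)) = 20*(66 - 8) = 20*58 = 1160)
q = 46 (q = 33 + 13 = 46)
p*S(-7, 10) + q = 1160*(-4 + 10) + 46 = 1160*6 + 46 = 6960 + 46 = 7006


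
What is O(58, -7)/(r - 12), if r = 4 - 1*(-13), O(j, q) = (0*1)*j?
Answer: 0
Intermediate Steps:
O(j, q) = 0 (O(j, q) = 0*j = 0)
r = 17 (r = 4 + 13 = 17)
O(58, -7)/(r - 12) = 0/(17 - 12) = 0/5 = 0*(⅕) = 0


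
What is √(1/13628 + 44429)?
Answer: √2062864953091/6814 ≈ 210.78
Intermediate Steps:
√(1/13628 + 44429) = √(605478413/13628) = √2062864953091/6814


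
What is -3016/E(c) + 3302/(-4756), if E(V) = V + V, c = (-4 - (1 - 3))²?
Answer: -898157/2378 ≈ -377.69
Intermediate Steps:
c = 4 (c = (-4 - 1*(-2))² = (-4 + 2)² = (-2)² = 4)
E(V) = 2*V
-3016/E(c) + 3302/(-4756) = -3016/(2*4) + 3302/(-4756) = -3016/8 + 3302*(-1/4756) = -3016*⅛ - 1651/2378 = -377 - 1651/2378 = -898157/2378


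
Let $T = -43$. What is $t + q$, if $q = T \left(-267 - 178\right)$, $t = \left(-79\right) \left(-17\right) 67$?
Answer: $109116$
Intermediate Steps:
$t = 89981$ ($t = 1343 \cdot 67 = 89981$)
$q = 19135$ ($q = - 43 \left(-267 - 178\right) = \left(-43\right) \left(-445\right) = 19135$)
$t + q = 89981 + 19135 = 109116$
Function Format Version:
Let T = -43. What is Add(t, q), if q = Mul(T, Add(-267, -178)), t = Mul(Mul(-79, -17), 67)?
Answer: 109116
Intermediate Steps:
t = 89981 (t = Mul(1343, 67) = 89981)
q = 19135 (q = Mul(-43, Add(-267, -178)) = Mul(-43, -445) = 19135)
Add(t, q) = Add(89981, 19135) = 109116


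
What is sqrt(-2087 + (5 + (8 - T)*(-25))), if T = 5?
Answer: I*sqrt(2157) ≈ 46.444*I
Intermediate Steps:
sqrt(-2087 + (5 + (8 - T)*(-25))) = sqrt(-2087 + (5 + (8 - 1*5)*(-25))) = sqrt(-2087 + (5 + (8 - 5)*(-25))) = sqrt(-2087 + (5 + 3*(-25))) = sqrt(-2087 + (5 - 75)) = sqrt(-2087 - 70) = sqrt(-2157) = I*sqrt(2157)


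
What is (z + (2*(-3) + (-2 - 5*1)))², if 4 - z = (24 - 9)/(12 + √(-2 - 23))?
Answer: 2887776/28561 - 255150*I/28561 ≈ 101.11 - 8.9335*I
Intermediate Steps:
z = 4 - 15*(12 - 5*I)/169 (z = 4 - (24 - 9)/(12 + √(-2 - 23)) = 4 - 15/(12 + √(-25)) = 4 - 15/(12 + 5*I) = 4 - 15*(12 - 5*I)/169 ≈ 2.9349 + 0.44379*I)
(z + (2*(-3) + (-2 - 5*1)))² = ((496/169 + 75*I/169) + (2*(-3) + (-2 - 5*1)))² = ((496/169 + 75*I/169) + (-6 + (-2 - 5)))² = ((496/169 + 75*I/169) + (-6 - 7))² = ((496/169 + 75*I/169) - 13)² = (-1701/169 + 75*I/169)²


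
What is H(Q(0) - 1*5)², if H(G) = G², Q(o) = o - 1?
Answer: 1296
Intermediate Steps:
Q(o) = -1 + o
H(Q(0) - 1*5)² = (((-1 + 0) - 1*5)²)² = ((-1 - 5)²)² = ((-6)²)² = 36² = 1296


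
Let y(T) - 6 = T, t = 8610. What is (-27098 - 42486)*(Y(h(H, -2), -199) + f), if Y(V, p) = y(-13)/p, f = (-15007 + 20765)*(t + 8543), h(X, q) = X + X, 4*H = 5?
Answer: -1367647623131472/199 ≈ -6.8726e+12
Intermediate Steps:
H = 5/4 (H = (¼)*5 = 5/4 ≈ 1.2500)
y(T) = 6 + T
h(X, q) = 2*X
f = 98766974 (f = (-15007 + 20765)*(8610 + 8543) = 5758*17153 = 98766974)
Y(V, p) = -7/p (Y(V, p) = (6 - 13)/p = -7/p)
(-27098 - 42486)*(Y(h(H, -2), -199) + f) = (-27098 - 42486)*(-7/(-199) + 98766974) = -69584*(-7*(-1/199) + 98766974) = -69584*(7/199 + 98766974) = -69584*19654627833/199 = -1367647623131472/199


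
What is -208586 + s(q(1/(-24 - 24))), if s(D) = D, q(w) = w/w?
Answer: -208585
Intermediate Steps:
q(w) = 1
-208586 + s(q(1/(-24 - 24))) = -208586 + 1 = -208585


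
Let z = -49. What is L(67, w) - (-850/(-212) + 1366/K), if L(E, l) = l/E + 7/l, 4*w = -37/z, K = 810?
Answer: 327361616279/10429500060 ≈ 31.388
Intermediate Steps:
w = 37/196 (w = (-37/(-49))/4 = (-37*(-1/49))/4 = (¼)*(37/49) = 37/196 ≈ 0.18878)
L(E, l) = 7/l + l/E
L(67, w) - (-850/(-212) + 1366/K) = (7/(37/196) + (37/196)/67) - (-850/(-212) + 1366/810) = (7*(196/37) + (37/196)*(1/67)) - (-850*(-1/212) + 1366*(1/810)) = (1372/37 + 37/13132) - (425/106 + 683/405) = 18018473/485884 - 1*244523/42930 = 18018473/485884 - 244523/42930 = 327361616279/10429500060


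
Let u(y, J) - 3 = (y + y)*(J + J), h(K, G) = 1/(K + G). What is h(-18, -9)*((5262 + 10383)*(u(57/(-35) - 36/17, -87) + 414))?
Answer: -50849081/51 ≈ -9.9704e+5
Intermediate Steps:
h(K, G) = 1/(G + K)
u(y, J) = 3 + 4*J*y (u(y, J) = 3 + (y + y)*(J + J) = 3 + (2*y)*(2*J) = 3 + 4*J*y)
h(-18, -9)*((5262 + 10383)*(u(57/(-35) - 36/17, -87) + 414)) = ((5262 + 10383)*((3 + 4*(-87)*(57/(-35) - 36/17)) + 414))/(-9 - 18) = (15645*((3 + 4*(-87)*(57*(-1/35) - 36*1/17)) + 414))/(-27) = -5215*((3 + 4*(-87)*(-57/35 - 36/17)) + 414)/9 = -5215*((3 + 4*(-87)*(-2229/595)) + 414)/9 = -5215*((3 + 775692/595) + 414)/9 = -5215*(777477/595 + 414)/9 = -5215*1023807/(9*595) = -1/27*457641729/17 = -50849081/51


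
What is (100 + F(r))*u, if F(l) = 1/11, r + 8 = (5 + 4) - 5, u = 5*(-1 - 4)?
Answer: -27525/11 ≈ -2502.3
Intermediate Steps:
u = -25 (u = 5*(-5) = -25)
r = -4 (r = -8 + ((5 + 4) - 5) = -8 + (9 - 5) = -8 + 4 = -4)
F(l) = 1/11
(100 + F(r))*u = (100 + 1/11)*(-25) = (1101/11)*(-25) = -27525/11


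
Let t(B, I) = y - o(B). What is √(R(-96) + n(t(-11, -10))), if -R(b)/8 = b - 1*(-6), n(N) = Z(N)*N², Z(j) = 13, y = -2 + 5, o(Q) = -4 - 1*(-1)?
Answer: 6*√33 ≈ 34.467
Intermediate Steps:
o(Q) = -3 (o(Q) = -4 + 1 = -3)
y = 3
t(B, I) = 6 (t(B, I) = 3 - 1*(-3) = 3 + 3 = 6)
n(N) = 13*N²
R(b) = -48 - 8*b (R(b) = -8*(b - 1*(-6)) = -8*(b + 6) = -8*(6 + b) = -48 - 8*b)
√(R(-96) + n(t(-11, -10))) = √((-48 - 8*(-96)) + 13*6²) = √((-48 + 768) + 13*36) = √(720 + 468) = √1188 = 6*√33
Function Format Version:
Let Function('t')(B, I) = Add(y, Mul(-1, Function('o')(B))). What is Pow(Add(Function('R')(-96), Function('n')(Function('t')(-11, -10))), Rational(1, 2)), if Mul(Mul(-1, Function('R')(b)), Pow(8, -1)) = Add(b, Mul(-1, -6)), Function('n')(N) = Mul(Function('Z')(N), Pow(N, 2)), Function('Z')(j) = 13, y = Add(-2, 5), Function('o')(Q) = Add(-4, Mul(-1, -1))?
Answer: Mul(6, Pow(33, Rational(1, 2))) ≈ 34.467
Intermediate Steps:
Function('o')(Q) = -3 (Function('o')(Q) = Add(-4, 1) = -3)
y = 3
Function('t')(B, I) = 6 (Function('t')(B, I) = Add(3, Mul(-1, -3)) = Add(3, 3) = 6)
Function('n')(N) = Mul(13, Pow(N, 2))
Function('R')(b) = Add(-48, Mul(-8, b)) (Function('R')(b) = Mul(-8, Add(b, Mul(-1, -6))) = Mul(-8, Add(b, 6)) = Mul(-8, Add(6, b)) = Add(-48, Mul(-8, b)))
Pow(Add(Function('R')(-96), Function('n')(Function('t')(-11, -10))), Rational(1, 2)) = Pow(Add(Add(-48, Mul(-8, -96)), Mul(13, Pow(6, 2))), Rational(1, 2)) = Pow(Add(Add(-48, 768), Mul(13, 36)), Rational(1, 2)) = Pow(Add(720, 468), Rational(1, 2)) = Pow(1188, Rational(1, 2)) = Mul(6, Pow(33, Rational(1, 2)))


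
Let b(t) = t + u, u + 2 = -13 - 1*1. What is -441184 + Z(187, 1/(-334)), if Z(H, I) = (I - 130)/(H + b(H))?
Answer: -52753296669/119572 ≈ -4.4118e+5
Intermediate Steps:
u = -16 (u = -2 + (-13 - 1*1) = -2 + (-13 - 1) = -2 - 14 = -16)
b(t) = -16 + t (b(t) = t - 16 = -16 + t)
Z(H, I) = (-130 + I)/(-16 + 2*H) (Z(H, I) = (I - 130)/(H + (-16 + H)) = (-130 + I)/(-16 + 2*H))
-441184 + Z(187, 1/(-334)) = -441184 + (-130 + 1/(-334))/(2*(-8 + 187)) = -441184 + (1/2)*(-130 - 1/334)/179 = -441184 + (1/2)*(1/179)*(-43421/334) = -441184 - 43421/119572 = -52753296669/119572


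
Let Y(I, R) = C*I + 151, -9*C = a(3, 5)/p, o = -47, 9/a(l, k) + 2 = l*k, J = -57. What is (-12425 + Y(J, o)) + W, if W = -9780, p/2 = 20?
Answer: -11468023/520 ≈ -22054.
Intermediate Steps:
p = 40 (p = 2*20 = 40)
a(l, k) = 9/(-2 + k*l) (a(l, k) = 9/(-2 + l*k) = 9/(-2 + k*l))
C = -1/520 (C = -9/(-2 + 5*3)/(9*40) = -9/(-2 + 15)/(9*40) = -9/13/(9*40) = -9*(1/13)/(9*40) = -1/(13*40) = -⅑*9/520 = -1/520 ≈ -0.0019231)
Y(I, R) = 151 - I/520 (Y(I, R) = -I/520 + 151 = 151 - I/520)
(-12425 + Y(J, o)) + W = (-12425 + (151 - 1/520*(-57))) - 9780 = (-12425 + (151 + 57/520)) - 9780 = (-12425 + 78577/520) - 9780 = -6382423/520 - 9780 = -11468023/520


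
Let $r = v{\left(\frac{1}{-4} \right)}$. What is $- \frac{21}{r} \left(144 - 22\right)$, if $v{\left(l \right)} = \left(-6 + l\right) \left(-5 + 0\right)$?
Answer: $- \frac{10248}{125} \approx -81.984$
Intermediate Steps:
$v{\left(l \right)} = 30 - 5 l$ ($v{\left(l \right)} = \left(-6 + l\right) \left(-5\right) = 30 - 5 l$)
$r = \frac{125}{4}$ ($r = 30 - \frac{5}{-4} = 30 - - \frac{5}{4} = 30 + \frac{5}{4} = \frac{125}{4} \approx 31.25$)
$- \frac{21}{r} \left(144 - 22\right) = - \frac{21}{\frac{125}{4}} \left(144 - 22\right) = \left(-21\right) \frac{4}{125} \cdot 122 = \left(- \frac{84}{125}\right) 122 = - \frac{10248}{125}$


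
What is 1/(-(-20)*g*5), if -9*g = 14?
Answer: -9/1400 ≈ -0.0064286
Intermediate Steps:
g = -14/9 (g = -⅑*14 = -14/9 ≈ -1.5556)
1/(-(-20)*g*5) = 1/(-(-20)*(-14)/9*5) = 1/(-20*14/9*5) = 1/(-280/9*5) = 1/(-1400/9) = -9/1400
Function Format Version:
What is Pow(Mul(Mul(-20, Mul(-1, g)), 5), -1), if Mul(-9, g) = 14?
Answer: Rational(-9, 1400) ≈ -0.0064286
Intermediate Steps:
g = Rational(-14, 9) (g = Mul(Rational(-1, 9), 14) = Rational(-14, 9) ≈ -1.5556)
Pow(Mul(Mul(-20, Mul(-1, g)), 5), -1) = Pow(Mul(Mul(-20, Mul(-1, Rational(-14, 9))), 5), -1) = Pow(Mul(Mul(-20, Rational(14, 9)), 5), -1) = Pow(Mul(Rational(-280, 9), 5), -1) = Pow(Rational(-1400, 9), -1) = Rational(-9, 1400)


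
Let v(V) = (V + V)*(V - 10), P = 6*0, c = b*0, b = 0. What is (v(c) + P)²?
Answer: 0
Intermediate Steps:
c = 0 (c = 0*0 = 0)
P = 0
v(V) = 2*V*(-10 + V) (v(V) = (2*V)*(-10 + V) = 2*V*(-10 + V))
(v(c) + P)² = (2*0*(-10 + 0) + 0)² = (2*0*(-10) + 0)² = (0 + 0)² = 0² = 0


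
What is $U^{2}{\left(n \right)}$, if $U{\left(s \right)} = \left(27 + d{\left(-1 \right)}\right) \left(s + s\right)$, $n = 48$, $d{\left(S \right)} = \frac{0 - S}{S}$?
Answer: $6230016$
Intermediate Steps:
$d{\left(S \right)} = -1$ ($d{\left(S \right)} = \frac{\left(-1\right) S}{S} = -1$)
$U{\left(s \right)} = 52 s$ ($U{\left(s \right)} = \left(27 - 1\right) \left(s + s\right) = 26 \cdot 2 s = 52 s$)
$U^{2}{\left(n \right)} = \left(52 \cdot 48\right)^{2} = 2496^{2} = 6230016$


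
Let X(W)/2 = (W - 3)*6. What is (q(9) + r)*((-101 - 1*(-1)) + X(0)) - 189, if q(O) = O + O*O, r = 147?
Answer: -32421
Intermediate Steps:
q(O) = O + O**2
X(W) = -36 + 12*W (X(W) = 2*((W - 3)*6) = 2*((-3 + W)*6) = 2*(-18 + 6*W) = -36 + 12*W)
(q(9) + r)*((-101 - 1*(-1)) + X(0)) - 189 = (9*(1 + 9) + 147)*((-101 - 1*(-1)) + (-36 + 12*0)) - 189 = (9*10 + 147)*((-101 + 1) + (-36 + 0)) - 189 = (90 + 147)*(-100 - 36) - 189 = 237*(-136) - 189 = -32232 - 189 = -32421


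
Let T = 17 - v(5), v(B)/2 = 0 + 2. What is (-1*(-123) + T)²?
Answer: 18496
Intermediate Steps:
v(B) = 4 (v(B) = 2*(0 + 2) = 2*2 = 4)
T = 13 (T = 17 - 1*4 = 17 - 4 = 13)
(-1*(-123) + T)² = (-1*(-123) + 13)² = (123 + 13)² = 136² = 18496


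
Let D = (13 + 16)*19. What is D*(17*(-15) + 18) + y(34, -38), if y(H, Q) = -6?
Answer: -130593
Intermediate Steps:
D = 551 (D = 29*19 = 551)
D*(17*(-15) + 18) + y(34, -38) = 551*(17*(-15) + 18) - 6 = 551*(-255 + 18) - 6 = 551*(-237) - 6 = -130587 - 6 = -130593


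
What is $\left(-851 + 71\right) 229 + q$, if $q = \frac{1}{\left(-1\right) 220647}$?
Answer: $- \frac{39411967141}{220647} \approx -1.7862 \cdot 10^{5}$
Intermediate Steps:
$q = - \frac{1}{220647}$ ($q = \frac{1}{-220647} = - \frac{1}{220647} \approx -4.5321 \cdot 10^{-6}$)
$\left(-851 + 71\right) 229 + q = \left(-851 + 71\right) 229 - \frac{1}{220647} = \left(-780\right) 229 - \frac{1}{220647} = -178620 - \frac{1}{220647} = - \frac{39411967141}{220647}$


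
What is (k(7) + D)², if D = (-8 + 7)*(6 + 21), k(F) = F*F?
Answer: 484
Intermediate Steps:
k(F) = F²
D = -27 (D = -1*27 = -27)
(k(7) + D)² = (7² - 27)² = (49 - 27)² = 22² = 484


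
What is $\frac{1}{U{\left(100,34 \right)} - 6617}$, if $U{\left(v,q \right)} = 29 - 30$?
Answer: $- \frac{1}{6618} \approx -0.0001511$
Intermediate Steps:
$U{\left(v,q \right)} = -1$
$\frac{1}{U{\left(100,34 \right)} - 6617} = \frac{1}{-1 - 6617} = \frac{1}{-6618} = - \frac{1}{6618}$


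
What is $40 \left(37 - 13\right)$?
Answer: $960$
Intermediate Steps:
$40 \left(37 - 13\right) = 40 \cdot 24 = 960$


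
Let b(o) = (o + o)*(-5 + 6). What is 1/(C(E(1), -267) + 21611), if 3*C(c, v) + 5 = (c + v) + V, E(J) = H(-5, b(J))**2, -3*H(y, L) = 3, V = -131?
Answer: 1/21477 ≈ 4.6561e-5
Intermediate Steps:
b(o) = 2*o (b(o) = (2*o)*1 = 2*o)
H(y, L) = -1 (H(y, L) = -1/3*3 = -1)
E(J) = 1 (E(J) = (-1)**2 = 1)
C(c, v) = -136/3 + c/3 + v/3 (C(c, v) = -5/3 + ((c + v) - 131)/3 = -5/3 + (-131 + c + v)/3 = -5/3 + (-131/3 + c/3 + v/3) = -136/3 + c/3 + v/3)
1/(C(E(1), -267) + 21611) = 1/((-136/3 + (1/3)*1 + (1/3)*(-267)) + 21611) = 1/((-136/3 + 1/3 - 89) + 21611) = 1/(-134 + 21611) = 1/21477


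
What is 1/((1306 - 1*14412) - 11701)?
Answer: -1/24807 ≈ -4.0311e-5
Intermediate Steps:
1/((1306 - 1*14412) - 11701) = 1/((1306 - 14412) - 11701) = 1/(-13106 - 11701) = 1/(-24807) = -1/24807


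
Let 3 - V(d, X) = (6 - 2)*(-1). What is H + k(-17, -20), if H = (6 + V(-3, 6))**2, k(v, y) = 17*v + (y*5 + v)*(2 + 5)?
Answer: -939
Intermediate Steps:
k(v, y) = 24*v + 35*y (k(v, y) = 17*v + (5*y + v)*7 = 17*v + (v + 5*y)*7 = 17*v + (7*v + 35*y) = 24*v + 35*y)
V(d, X) = 7 (V(d, X) = 3 - (6 - 2)*(-1) = 3 - 4*(-1) = 3 - 1*(-4) = 3 + 4 = 7)
H = 169 (H = (6 + 7)**2 = 13**2 = 169)
H + k(-17, -20) = 169 + (24*(-17) + 35*(-20)) = 169 + (-408 - 700) = 169 - 1108 = -939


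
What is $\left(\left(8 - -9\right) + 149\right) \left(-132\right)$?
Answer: $-21912$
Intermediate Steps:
$\left(\left(8 - -9\right) + 149\right) \left(-132\right) = \left(\left(8 + 9\right) + 149\right) \left(-132\right) = \left(17 + 149\right) \left(-132\right) = 166 \left(-132\right) = -21912$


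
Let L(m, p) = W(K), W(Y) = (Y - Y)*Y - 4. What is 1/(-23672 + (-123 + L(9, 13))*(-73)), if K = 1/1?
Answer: -1/14401 ≈ -6.9440e-5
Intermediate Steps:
K = 1 (K = 1*1 = 1)
W(Y) = -4 (W(Y) = 0*Y - 4 = 0 - 4 = -4)
L(m, p) = -4
1/(-23672 + (-123 + L(9, 13))*(-73)) = 1/(-23672 + (-123 - 4)*(-73)) = 1/(-23672 - 127*(-73)) = 1/(-23672 + 9271) = 1/(-14401) = -1/14401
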